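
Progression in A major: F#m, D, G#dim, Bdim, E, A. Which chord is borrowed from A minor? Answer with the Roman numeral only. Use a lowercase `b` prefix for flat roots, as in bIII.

ii°

A major has the diatonic set A, Bm, C#m, D, E, F#m, G#dim. F#m, D, G#dim, E and A all belong to that set. Bdim (B–D–F) is not: scale degree 2 in A major carries Bm (ii). In A minor the chord on that degree is Bdim, so here it functions as ii°, borrowed from the parallel minor.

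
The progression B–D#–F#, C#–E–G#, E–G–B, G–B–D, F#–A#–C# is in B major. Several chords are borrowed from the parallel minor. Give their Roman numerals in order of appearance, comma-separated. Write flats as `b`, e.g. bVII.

In B major the diatonic chords are B, C#m, D#m, E, F#, G#m, A#dim. B–D#–F# = B, C#–E–G# = C#m and F#–A#–C# = F# are all diatonic. E–G–B is not: scale degree 4 in B major carries E (IV). In B minor the chord on that degree is Em, so here it functions as iv, borrowed from the parallel minor. But G–B–D is foreign: the diatonic vi on degree 6 is G#m, whereas G comes from B minor. It is labeled bVI.

iv, bVI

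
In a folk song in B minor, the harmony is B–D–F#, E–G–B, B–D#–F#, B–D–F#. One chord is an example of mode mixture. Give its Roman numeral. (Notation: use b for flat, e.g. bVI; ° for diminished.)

B minor has the diatonic set Bm, C#dim, D, Em, F#, G, A (with V from harmonic minor). Of the given chords, B–D–F# = Bm and E–G–B = Em are diatonic. B–D#–F# is not: scale degree 1 in B minor carries Bm (i). In B major the chord on that degree is B, so here it functions as I, borrowed from the parallel major.

I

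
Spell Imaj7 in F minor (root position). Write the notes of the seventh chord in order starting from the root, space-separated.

F A C E

Imaj7 is built on scale degree 1, which is F in both F minor and its parallel. Stacking thirds in F major on F gives F–A–C–E.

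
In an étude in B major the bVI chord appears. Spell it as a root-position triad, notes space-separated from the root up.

bVI is built on the lowered scale degree 6. In B major degree 6 is G#; lowered it becomes G. Building the major chord from the parallel minor on G: G–B–D.

G B D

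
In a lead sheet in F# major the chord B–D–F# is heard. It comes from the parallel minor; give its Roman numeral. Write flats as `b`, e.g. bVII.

B is scale degree 4 in F# major. B–D–F# is a minor chord — the form found in F# minor, not the diatonic IV (B). Borrowed into F# major it is written iv.

iv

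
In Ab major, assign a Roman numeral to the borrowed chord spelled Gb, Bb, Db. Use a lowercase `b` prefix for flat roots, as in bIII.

The root Gb is the lowered 7th scale degree — diatonically Ab major has G there. Gb–Bb–Db is a major chord — the form found in Ab minor, not the diatonic vii° (Gdim). Borrowed into Ab major it is written bVII.

bVII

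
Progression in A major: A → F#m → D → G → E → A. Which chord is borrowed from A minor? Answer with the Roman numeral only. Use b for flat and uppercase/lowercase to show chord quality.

The diatonic triads in A major are A, Bm, C#m, D, E, F#m, G#dim. A, F#m, D and E are all diatonic. G (G–B–D) is not: scale degree 7 in A major carries G#dim (vii°). In A minor the chord on that degree is G, so here it functions as bVII, borrowed from the parallel minor.

bVII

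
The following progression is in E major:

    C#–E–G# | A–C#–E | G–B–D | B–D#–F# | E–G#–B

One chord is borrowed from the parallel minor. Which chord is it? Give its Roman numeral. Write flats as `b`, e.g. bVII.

In E major the diatonic chords are E, F#m, G#m, A, B, C#m, D#dim. C#–E–G# = C#m, A–C#–E = A, B–D#–F# = B and E–G#–B = E all belong to that set. G–B–D doesn't fit — on degree 3 E major would have G#m (iii). G is the degree-3 chord of E minor, so it is the borrowed bIII.

bIII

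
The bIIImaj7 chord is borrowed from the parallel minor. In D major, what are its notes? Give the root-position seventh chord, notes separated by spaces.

F A C E

The root of bIIImaj7 is the lowered 3rd degree: F# becomes F. Stacking thirds in D minor on F gives F–A–C–E.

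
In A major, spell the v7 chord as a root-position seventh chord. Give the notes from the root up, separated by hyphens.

v7 is built on scale degree 5, which is E in both A major and its parallel. In A minor the chord on E is E–G–B–D.

E-G-B-D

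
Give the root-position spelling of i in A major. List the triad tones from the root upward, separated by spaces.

The root, A, is scale degree 1 — the same note in A major and A minor; only the chord quality changes. Stacking thirds in A minor on A gives A–C–E.

A C E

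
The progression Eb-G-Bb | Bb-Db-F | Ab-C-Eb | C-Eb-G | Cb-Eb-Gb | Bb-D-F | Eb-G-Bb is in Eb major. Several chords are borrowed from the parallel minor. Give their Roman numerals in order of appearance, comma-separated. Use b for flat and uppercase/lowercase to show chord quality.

v, bVI

In Eb major the diatonic chords are Eb, Fm, Gm, Ab, Bb, Cm, Ddim. Eb–G–Bb = Eb, Ab–C–Eb = Ab, C–Eb–G = Cm and Bb–D–F = Bb are all diatonic. Bb–Db–F doesn't fit — on degree 5 Eb major would have Bb (V). Bbm is the degree-5 chord of Eb minor, so it is the borrowed v. Cb–Eb–Gb is not: scale degree 6 in Eb major carries Cm (vi). In Eb minor the chord on that degree is Cb, so here it functions as bVI, borrowed from the parallel minor.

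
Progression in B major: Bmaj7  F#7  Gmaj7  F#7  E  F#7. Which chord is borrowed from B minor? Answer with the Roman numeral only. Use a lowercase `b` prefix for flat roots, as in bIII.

bVImaj7

In B major the diatonic chords are B, C#m, D#m, E, F#, G#m, A#dim. Of the given chords, Bmaj7, F#7 and E are diatonic. Gmaj7 (G–B–D–F#) doesn't fit — on degree 6 B major would have G#m (vi). Gmaj7 is the degree-6 chord of B minor, so it is the borrowed bVImaj7.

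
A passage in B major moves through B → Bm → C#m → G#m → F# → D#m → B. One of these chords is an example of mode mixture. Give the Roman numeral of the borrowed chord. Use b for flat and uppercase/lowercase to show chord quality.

In B major the diatonic chords are B, C#m, D#m, E, F#, G#m, A#dim. Of the given chords, B, C#m, G#m, F# and D#m are diatonic. But Bm (B–D–F#) is foreign: the diatonic I on degree 1 is B, whereas Bm comes from B minor. It is labeled i.

i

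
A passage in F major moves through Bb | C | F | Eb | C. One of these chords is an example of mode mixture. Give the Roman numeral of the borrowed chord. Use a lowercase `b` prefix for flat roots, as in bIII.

bVII

F major has the diatonic set F, Gm, Am, Bb, C, Dm, Edim. Bb, C and F all belong to that set. Eb (Eb–G–Bb) doesn't fit — on degree 7 F major would have Edim (vii°). Eb is the degree-7 chord of F minor, so it is the borrowed bVII.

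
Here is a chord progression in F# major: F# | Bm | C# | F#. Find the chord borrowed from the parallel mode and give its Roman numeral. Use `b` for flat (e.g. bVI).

F# major has the diatonic set F#, G#m, A#m, B, C#, D#m, E#dim. F# and C# are both diatonic. Bm (B–D–F#) is not: scale degree 4 in F# major carries B (IV). In F# minor the chord on that degree is Bm, so here it functions as iv, borrowed from the parallel minor.

iv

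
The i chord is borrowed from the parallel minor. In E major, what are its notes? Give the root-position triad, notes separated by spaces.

E G B

The root, E, is scale degree 1 — the same note in E major and E minor; only the chord quality changes. In E minor the chord on E is E–G–B.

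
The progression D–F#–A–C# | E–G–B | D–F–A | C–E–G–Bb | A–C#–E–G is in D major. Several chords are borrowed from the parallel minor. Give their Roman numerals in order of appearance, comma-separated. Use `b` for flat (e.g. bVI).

i, bVII7

The diatonic triads in D major are D, Em, F#m, G, A, Bm, C#dim. D–F#–A–C# = Dmaj7, E–G–B = Em and A–C#–E–G = A7 are all diatonic. But D–F–A is foreign: the diatonic I on degree 1 is D, whereas Dm comes from D minor. It is labeled i. But C–E–G–Bb is foreign: the diatonic vii° on degree 7 is C#dim, whereas C7 comes from D minor. It is labeled bVII7.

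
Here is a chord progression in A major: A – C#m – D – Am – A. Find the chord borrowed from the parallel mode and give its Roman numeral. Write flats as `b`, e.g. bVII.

A major has the diatonic set A, Bm, C#m, D, E, F#m, G#dim. A, C#m and D are all diatonic. But Am (A–C–E) is foreign: the diatonic I on degree 1 is A, whereas Am comes from A minor. It is labeled i.

i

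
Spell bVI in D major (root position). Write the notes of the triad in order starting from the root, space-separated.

bVI is built on the lowered scale degree 6. In D major degree 6 is B; lowered it becomes Bb. Stacking thirds in D minor on Bb gives Bb–D–F.

Bb D F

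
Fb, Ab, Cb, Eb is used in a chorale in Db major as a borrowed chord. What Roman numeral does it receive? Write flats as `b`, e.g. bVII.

bIIImaj7

Fb is the lowered form of scale degree 3 in Db major (the diatonic degree 3 is F). Diatonically Db major has Fm (iii) on that degree; Fb–Ab–Cb–Eb is instead the major-seventh chord native to Db minor, so it takes the label bIIImaj7.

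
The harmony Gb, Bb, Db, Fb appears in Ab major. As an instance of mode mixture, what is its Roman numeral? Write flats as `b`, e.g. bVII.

In Ab major scale degree 7 is G; Gb is its lowered form, from Ab minor. The diatonic chord on degree 7 would be Gdim (vii°), but Gb–Bb–Db–Fb is the dominant-seventh chord from Ab minor. As a borrowed chord it is labeled bVII7.

bVII7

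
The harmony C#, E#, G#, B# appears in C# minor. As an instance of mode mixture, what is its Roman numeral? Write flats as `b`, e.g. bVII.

Imaj7

The root C# is the diatonic 1st degree of C# minor; the borrowing shows in the chord quality. The diatonic chord on degree 1 would be C#m (i), but C#–E#–G#–B# is the major-seventh chord from C# major. As a borrowed chord it is labeled Imaj7.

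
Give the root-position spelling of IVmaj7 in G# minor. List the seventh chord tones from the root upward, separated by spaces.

The root, C#, is scale degree 4 — the same note in G# minor and G# major; only the chord quality changes. Building the major-seventh chord from the parallel major on C#: C#–E#–G#–B#.

C# E# G# B#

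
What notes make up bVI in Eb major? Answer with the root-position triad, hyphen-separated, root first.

Cb-Eb-Gb

Scale degree 6 in Eb major is C. bVI uses the lowered form, Cb, taken from Eb minor. Stacking thirds in Eb minor on Cb gives Cb–Eb–Gb.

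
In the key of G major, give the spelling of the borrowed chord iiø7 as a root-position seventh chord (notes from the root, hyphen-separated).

A-C-Eb-G

iiø7 is built on scale degree 2, which is A in both G major and its parallel. Building the half-diminished-seventh chord from the parallel minor on A: A–C–Eb–G.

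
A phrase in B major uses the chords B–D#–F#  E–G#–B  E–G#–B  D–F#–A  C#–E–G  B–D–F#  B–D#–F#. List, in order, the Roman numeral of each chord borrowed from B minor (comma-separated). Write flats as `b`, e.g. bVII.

In B major the diatonic chords are B, C#m, D#m, E, F#, G#m, A#dim. B–D#–F# = B and E–G#–B = E are both diatonic. D–F#–A is not: scale degree 3 in B major carries D#m (iii). In B minor the chord on that degree is D, so here it functions as bIII, borrowed from the parallel minor. C#–E–G is not: scale degree 2 in B major carries C#m (ii). In B minor the chord on that degree is C#dim, so here it functions as ii°, borrowed from the parallel minor. B–D–F# is not: scale degree 1 in B major carries B (I). In B minor the chord on that degree is Bm, so here it functions as i, borrowed from the parallel minor.

bIII, ii°, i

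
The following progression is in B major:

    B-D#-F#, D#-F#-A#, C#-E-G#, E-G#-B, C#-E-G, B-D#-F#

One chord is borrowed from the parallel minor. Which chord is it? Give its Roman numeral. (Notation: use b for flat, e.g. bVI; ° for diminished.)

ii°

In B major the diatonic chords are B, C#m, D#m, E, F#, G#m, A#dim. Of the given chords, B–D#–F# = B, D#–F#–A# = D#m, C#–E–G# = C#m and E–G#–B = E are diatonic. But C#–E–G is foreign: the diatonic ii on degree 2 is C#m, whereas C#dim comes from B minor. It is labeled ii°.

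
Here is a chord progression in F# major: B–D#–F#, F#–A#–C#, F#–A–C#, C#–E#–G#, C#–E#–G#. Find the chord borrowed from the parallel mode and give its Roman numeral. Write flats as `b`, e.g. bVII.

In F# major the diatonic chords are F#, G#m, A#m, B, C#, D#m, E#dim. B–D#–F# = B, F#–A#–C# = F# and C#–E#–G# = C# all belong to that set. F#–A–C# is not: scale degree 1 in F# major carries F# (I). In F# minor the chord on that degree is F#m, so here it functions as i, borrowed from the parallel minor.

i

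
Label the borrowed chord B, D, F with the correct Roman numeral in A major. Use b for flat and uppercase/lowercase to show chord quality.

ii°

B is scale degree 2 in A major. The diatonic chord on degree 2 would be Bm (ii), but B–D–F is the diminished chord from A minor. As a borrowed chord it is labeled ii°.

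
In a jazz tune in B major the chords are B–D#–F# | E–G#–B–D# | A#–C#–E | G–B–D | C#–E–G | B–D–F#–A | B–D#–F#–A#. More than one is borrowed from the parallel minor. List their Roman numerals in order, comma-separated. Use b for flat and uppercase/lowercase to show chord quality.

In B major the diatonic chords are B, C#m, D#m, E, F#, G#m, A#dim. Of the given chords, B–D#–F# = B, E–G#–B–D# = Emaj7, A#–C#–E = A#dim and B–D#–F#–A# = Bmaj7 are diatonic. G–B–D doesn't fit — on degree 6 B major would have G#m (vi). G is the degree-6 chord of B minor, so it is the borrowed bVI. But C#–E–G is foreign: the diatonic ii on degree 2 is C#m, whereas C#dim comes from B minor. It is labeled ii°. B–D–F#–A is not: scale degree 1 in B major carries B (I). In B minor the chord on that degree is Bm7, so here it functions as i7, borrowed from the parallel minor.

bVI, ii°, i7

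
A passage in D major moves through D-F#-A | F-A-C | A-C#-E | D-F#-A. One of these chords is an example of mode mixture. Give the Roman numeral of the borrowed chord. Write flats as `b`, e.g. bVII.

In D major the diatonic chords are D, Em, F#m, G, A, Bm, C#dim. D–F#–A = D and A–C#–E = A both belong to that set. F–A–C doesn't fit — on degree 3 D major would have F#m (iii). F is the degree-3 chord of D minor, so it is the borrowed bIII.

bIII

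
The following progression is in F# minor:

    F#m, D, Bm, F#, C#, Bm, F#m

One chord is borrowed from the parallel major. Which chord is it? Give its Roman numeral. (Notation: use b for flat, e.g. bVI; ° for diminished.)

I

F# minor has the diatonic set F#m, G#dim, A, Bm, C#, D, E (with V from harmonic minor). F#m, D, Bm and C# are all diatonic. F# (F#–A#–C#) doesn't fit — on degree 1 F# minor would have F#m (i). F# is the degree-1 chord of F# major, so it is the borrowed I.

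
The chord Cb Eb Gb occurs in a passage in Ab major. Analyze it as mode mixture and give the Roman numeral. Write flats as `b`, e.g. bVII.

bIII

Cb is the lowered form of scale degree 3 in Ab major (the diatonic degree 3 is C). The diatonic chord on degree 3 would be Cm (iii), but Cb–Eb–Gb is the major chord from Ab minor. As a borrowed chord it is labeled bIII.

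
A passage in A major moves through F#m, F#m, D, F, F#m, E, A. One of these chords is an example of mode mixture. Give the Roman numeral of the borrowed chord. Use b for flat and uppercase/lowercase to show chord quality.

bVI

In A major the diatonic chords are A, Bm, C#m, D, E, F#m, G#dim. F#m, D, E and A all belong to that set. F (F–A–C) is not: scale degree 6 in A major carries F#m (vi). In A minor the chord on that degree is F, so here it functions as bVI, borrowed from the parallel minor.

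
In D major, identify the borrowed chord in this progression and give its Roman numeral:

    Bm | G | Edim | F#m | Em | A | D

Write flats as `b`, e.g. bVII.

In D major the diatonic chords are D, Em, F#m, G, A, Bm, C#dim. Of the given chords, Bm, G, F#m, Em, A and D are diatonic. Edim (E–G–Bb) is not: scale degree 2 in D major carries Em (ii). In D minor the chord on that degree is Edim, so here it functions as ii°, borrowed from the parallel minor.

ii°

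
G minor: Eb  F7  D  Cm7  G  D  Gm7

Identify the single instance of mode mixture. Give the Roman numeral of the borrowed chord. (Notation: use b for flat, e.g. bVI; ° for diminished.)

In G minor (with V from harmonic minor) the diatonic chords are Gm, Adim, Bb, Cm, D, Eb, F. Of the given chords, Eb, F7, D, Cm7 and Gm7 are diatonic. G (G–B–D) doesn't fit — on degree 1 G minor would have Gm (i). G is the degree-1 chord of G major, so it is the borrowed I.

I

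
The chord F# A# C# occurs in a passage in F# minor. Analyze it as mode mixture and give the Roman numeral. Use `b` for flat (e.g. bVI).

I

The root F# is the diatonic 1st degree of F# minor; the borrowing shows in the chord quality. F#–A#–C# is a major chord — the form found in F# major, not the diatonic i (F#m). Borrowed into F# minor it is written I.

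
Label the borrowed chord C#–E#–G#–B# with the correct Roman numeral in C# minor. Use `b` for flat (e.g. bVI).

The root C# is the diatonic 1st degree of C# minor; the borrowing shows in the chord quality. Diatonically C# minor has C#m (i) on that degree; C#–E#–G#–B# is instead the major-seventh chord native to C# major, so it takes the label Imaj7.

Imaj7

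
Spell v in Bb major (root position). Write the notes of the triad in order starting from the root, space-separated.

F Ab C

v is built on scale degree 5, which is F in both Bb major and its parallel. Building the minor chord from the parallel minor on F: F–Ab–C.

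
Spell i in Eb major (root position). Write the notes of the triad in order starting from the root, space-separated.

The root, Eb, is scale degree 1 — the same note in Eb major and Eb minor; only the chord quality changes. In Eb minor the chord on Eb is Eb–Gb–Bb.

Eb Gb Bb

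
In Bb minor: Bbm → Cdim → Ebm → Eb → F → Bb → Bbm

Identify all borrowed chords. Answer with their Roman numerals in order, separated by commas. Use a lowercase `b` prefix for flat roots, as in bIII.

IV, I

Bb minor has the diatonic set Bbm, Cdim, Db, Ebm, F, Gb, Ab (with V from harmonic minor). Of the given chords, Bbm, Cdim, Ebm and F are diatonic. Eb (Eb–G–Bb) doesn't fit — on degree 4 Bb minor would have Ebm (iv). Eb is the degree-4 chord of Bb major, so it is the borrowed IV. Bb (Bb–D–F) doesn't fit — on degree 1 Bb minor would have Bbm (i). Bb is the degree-1 chord of Bb major, so it is the borrowed I.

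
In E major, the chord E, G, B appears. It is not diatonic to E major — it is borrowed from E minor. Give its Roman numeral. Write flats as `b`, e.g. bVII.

E is scale degree 1 in E major. The diatonic chord on degree 1 would be E (I), but E–G–B is the minor chord from E minor. As a borrowed chord it is labeled i.

i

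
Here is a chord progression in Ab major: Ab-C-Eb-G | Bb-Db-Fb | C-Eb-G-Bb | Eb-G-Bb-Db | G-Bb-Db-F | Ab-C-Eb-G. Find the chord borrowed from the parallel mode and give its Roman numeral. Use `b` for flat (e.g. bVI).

ii°

Ab major has the diatonic set Ab, Bbm, Cm, Db, Eb, Fm, Gdim. Ab–C–Eb–G = Abmaj7, C–Eb–G–Bb = Cm7, Eb–G–Bb–Db = Eb7 and G–Bb–Db–F = Gm7b5 are all diatonic. Bb–Db–Fb doesn't fit — on degree 2 Ab major would have Bbm (ii). Bbdim is the degree-2 chord of Ab minor, so it is the borrowed ii°.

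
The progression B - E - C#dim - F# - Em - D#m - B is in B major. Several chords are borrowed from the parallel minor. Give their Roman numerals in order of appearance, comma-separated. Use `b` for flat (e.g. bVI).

ii°, iv

In B major the diatonic chords are B, C#m, D#m, E, F#, G#m, A#dim. B, E, F# and D#m are all diatonic. C#dim (C#–E–G) doesn't fit — on degree 2 B major would have C#m (ii). C#dim is the degree-2 chord of B minor, so it is the borrowed ii°. Em (E–G–B) is not: scale degree 4 in B major carries E (IV). In B minor the chord on that degree is Em, so here it functions as iv, borrowed from the parallel minor.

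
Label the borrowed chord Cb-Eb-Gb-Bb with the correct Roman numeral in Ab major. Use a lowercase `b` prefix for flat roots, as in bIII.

bIIImaj7

The root Cb is the lowered 3rd scale degree — diatonically Ab major has C there. Cb–Eb–Gb–Bb is a major-seventh chord — the form found in Ab minor, not the diatonic iii (Cm). Borrowed into Ab major it is written bIIImaj7.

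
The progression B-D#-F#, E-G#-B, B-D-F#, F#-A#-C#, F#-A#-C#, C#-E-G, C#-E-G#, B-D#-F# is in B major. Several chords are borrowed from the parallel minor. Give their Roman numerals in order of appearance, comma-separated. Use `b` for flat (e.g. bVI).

In B major the diatonic chords are B, C#m, D#m, E, F#, G#m, A#dim. B–D#–F# = B, E–G#–B = E, F#–A#–C# = F# and C#–E–G# = C#m all belong to that set. B–D–F# is not: scale degree 1 in B major carries B (I). In B minor the chord on that degree is Bm, so here it functions as i, borrowed from the parallel minor. C#–E–G is not: scale degree 2 in B major carries C#m (ii). In B minor the chord on that degree is C#dim, so here it functions as ii°, borrowed from the parallel minor.

i, ii°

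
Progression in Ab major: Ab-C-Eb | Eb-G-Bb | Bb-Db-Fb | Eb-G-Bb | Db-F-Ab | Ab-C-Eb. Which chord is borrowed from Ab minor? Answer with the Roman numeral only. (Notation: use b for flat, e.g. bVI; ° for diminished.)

ii°

The diatonic triads in Ab major are Ab, Bbm, Cm, Db, Eb, Fm, Gdim. Ab–C–Eb = Ab, Eb–G–Bb = Eb and Db–F–Ab = Db all belong to that set. Bb–Db–Fb doesn't fit — on degree 2 Ab major would have Bbm (ii). Bbdim is the degree-2 chord of Ab minor, so it is the borrowed ii°.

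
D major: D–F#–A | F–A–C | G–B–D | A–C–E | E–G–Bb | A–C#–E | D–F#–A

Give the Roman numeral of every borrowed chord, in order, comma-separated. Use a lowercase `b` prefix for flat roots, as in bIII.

In D major the diatonic chords are D, Em, F#m, G, A, Bm, C#dim. Of the given chords, D–F#–A = D, G–B–D = G and A–C#–E = A are diatonic. F–A–C is not: scale degree 3 in D major carries F#m (iii). In D minor the chord on that degree is F, so here it functions as bIII, borrowed from the parallel minor. A–C–E doesn't fit — on degree 5 D major would have A (V). Am is the degree-5 chord of D minor, so it is the borrowed v. But E–G–Bb is foreign: the diatonic ii on degree 2 is Em, whereas Edim comes from D minor. It is labeled ii°.

bIII, v, ii°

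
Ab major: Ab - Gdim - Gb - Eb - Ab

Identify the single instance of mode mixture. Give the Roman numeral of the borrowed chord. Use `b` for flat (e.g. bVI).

The diatonic triads in Ab major are Ab, Bbm, Cm, Db, Eb, Fm, Gdim. Of the given chords, Ab, Gdim and Eb are diatonic. Gb (Gb–Bb–Db) is not: scale degree 7 in Ab major carries Gdim (vii°). In Ab minor the chord on that degree is Gb, so here it functions as bVII, borrowed from the parallel minor.

bVII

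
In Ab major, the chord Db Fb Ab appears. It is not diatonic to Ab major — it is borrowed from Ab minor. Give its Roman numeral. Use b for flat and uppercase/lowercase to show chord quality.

The root Db is the diatonic 4th degree of Ab major; the borrowing shows in the chord quality. Diatonically Ab major has Db (IV) on that degree; Db–Fb–Ab is instead the minor chord native to Ab minor, so it takes the label iv.

iv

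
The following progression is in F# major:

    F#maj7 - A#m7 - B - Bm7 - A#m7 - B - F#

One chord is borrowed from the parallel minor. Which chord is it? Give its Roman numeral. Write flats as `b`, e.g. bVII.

iv7

The diatonic triads in F# major are F#, G#m, A#m, B, C#, D#m, E#dim. F#maj7, A#m7, B and F# all belong to that set. Bm7 (B–D–F#–A) is not: scale degree 4 in F# major carries B (IV). In F# minor the chord on that degree is Bm7, so here it functions as iv7, borrowed from the parallel minor.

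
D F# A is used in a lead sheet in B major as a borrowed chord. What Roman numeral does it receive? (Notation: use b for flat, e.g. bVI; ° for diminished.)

bIII

The root D is the lowered 3rd scale degree — diatonically B major has D# there. D–F#–A is a major chord — the form found in B minor, not the diatonic iii (D#m). Borrowed into B major it is written bIII.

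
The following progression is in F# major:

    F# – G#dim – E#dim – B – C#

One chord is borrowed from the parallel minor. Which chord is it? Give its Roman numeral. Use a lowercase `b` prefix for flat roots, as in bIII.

ii°

In F# major the diatonic chords are F#, G#m, A#m, B, C#, D#m, E#dim. Of the given chords, F#, E#dim, B and C# are diatonic. G#dim (G#–B–D) is not: scale degree 2 in F# major carries G#m (ii). In F# minor the chord on that degree is G#dim, so here it functions as ii°, borrowed from the parallel minor.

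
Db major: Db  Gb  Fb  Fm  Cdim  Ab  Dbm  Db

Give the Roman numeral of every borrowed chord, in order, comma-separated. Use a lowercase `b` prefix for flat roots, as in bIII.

In Db major the diatonic chords are Db, Ebm, Fm, Gb, Ab, Bbm, Cdim. Of the given chords, Db, Gb, Fm, Cdim and Ab are diatonic. Fb (Fb–Ab–Cb) is not: scale degree 3 in Db major carries Fm (iii). In Db minor the chord on that degree is Fb, so here it functions as bIII, borrowed from the parallel minor. But Dbm (Db–Fb–Ab) is foreign: the diatonic I on degree 1 is Db, whereas Dbm comes from Db minor. It is labeled i.

bIII, i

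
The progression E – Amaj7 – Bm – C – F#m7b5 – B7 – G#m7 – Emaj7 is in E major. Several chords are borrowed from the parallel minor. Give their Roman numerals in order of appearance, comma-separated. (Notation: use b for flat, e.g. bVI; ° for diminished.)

v, bVI, iiø7

E major has the diatonic set E, F#m, G#m, A, B, C#m, D#dim. E, Amaj7, B7, G#m7 and Emaj7 all belong to that set. Bm (B–D–F#) doesn't fit — on degree 5 E major would have B (V). Bm is the degree-5 chord of E minor, so it is the borrowed v. C (C–E–G) doesn't fit — on degree 6 E major would have C#m (vi). C is the degree-6 chord of E minor, so it is the borrowed bVI. F#m7b5 (F#–A–C–E) is not: scale degree 2 in E major carries F#m (ii). In E minor the chord on that degree is F#m7b5, so here it functions as iiø7, borrowed from the parallel minor.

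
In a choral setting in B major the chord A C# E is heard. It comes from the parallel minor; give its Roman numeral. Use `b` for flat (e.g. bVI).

A is the lowered form of scale degree 7 in B major (the diatonic degree 7 is A#). A–C#–E is a major chord — the form found in B minor, not the diatonic vii° (A#dim). Borrowed into B major it is written bVII.

bVII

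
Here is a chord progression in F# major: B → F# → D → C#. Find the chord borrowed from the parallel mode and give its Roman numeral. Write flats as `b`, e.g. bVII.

F# major has the diatonic set F#, G#m, A#m, B, C#, D#m, E#dim. Of the given chords, B, F# and C# are diatonic. D (D–F#–A) doesn't fit — on degree 6 F# major would have D#m (vi). D is the degree-6 chord of F# minor, so it is the borrowed bVI.

bVI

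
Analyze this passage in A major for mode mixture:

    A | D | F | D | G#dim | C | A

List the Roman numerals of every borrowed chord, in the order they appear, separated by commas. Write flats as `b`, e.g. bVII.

The diatonic triads in A major are A, Bm, C#m, D, E, F#m, G#dim. Of the given chords, A, D and G#dim are diatonic. F (F–A–C) doesn't fit — on degree 6 A major would have F#m (vi). F is the degree-6 chord of A minor, so it is the borrowed bVI. But C (C–E–G) is foreign: the diatonic iii on degree 3 is C#m, whereas C comes from A minor. It is labeled bIII.

bVI, bIII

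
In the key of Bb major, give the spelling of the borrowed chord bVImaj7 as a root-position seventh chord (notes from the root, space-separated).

Gb Bb Db F

Scale degree 6 in Bb major is G. bVImaj7 uses the lowered form, Gb, taken from Bb minor. Building the major-seventh chord from the parallel minor on Gb: Gb–Bb–Db–F.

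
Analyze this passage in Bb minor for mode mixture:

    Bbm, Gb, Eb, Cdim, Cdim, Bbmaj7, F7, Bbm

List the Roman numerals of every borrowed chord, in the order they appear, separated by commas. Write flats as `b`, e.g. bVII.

IV, Imaj7

The diatonic triads in Bb minor (with V from harmonic minor) are Bbm, Cdim, Db, Ebm, F, Gb, Ab. Of the given chords, Bbm, Gb, Cdim and F7 are diatonic. Eb (Eb–G–Bb) doesn't fit — on degree 4 Bb minor would have Ebm (iv). Eb is the degree-4 chord of Bb major, so it is the borrowed IV. Bbmaj7 (Bb–D–F–A) doesn't fit — on degree 1 Bb minor would have Bbm (i). Bbmaj7 is the degree-1 chord of Bb major, so it is the borrowed Imaj7.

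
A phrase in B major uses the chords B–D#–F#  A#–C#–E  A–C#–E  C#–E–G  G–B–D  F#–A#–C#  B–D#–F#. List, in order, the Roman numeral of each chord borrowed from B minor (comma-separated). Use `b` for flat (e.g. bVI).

bVII, ii°, bVI

The diatonic triads in B major are B, C#m, D#m, E, F#, G#m, A#dim. B–D#–F# = B, A#–C#–E = A#dim and F#–A#–C# = F# all belong to that set. A–C#–E doesn't fit — on degree 7 B major would have A#dim (vii°). A is the degree-7 chord of B minor, so it is the borrowed bVII. C#–E–G is not: scale degree 2 in B major carries C#m (ii). In B minor the chord on that degree is C#dim, so here it functions as ii°, borrowed from the parallel minor. G–B–D doesn't fit — on degree 6 B major would have G#m (vi). G is the degree-6 chord of B minor, so it is the borrowed bVI.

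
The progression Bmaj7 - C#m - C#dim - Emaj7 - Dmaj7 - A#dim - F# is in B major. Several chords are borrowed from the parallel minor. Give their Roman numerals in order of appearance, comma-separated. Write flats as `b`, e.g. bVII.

ii°, bIIImaj7

The diatonic triads in B major are B, C#m, D#m, E, F#, G#m, A#dim. Bmaj7, C#m, Emaj7, A#dim and F# are all diatonic. But C#dim (C#–E–G) is foreign: the diatonic ii on degree 2 is C#m, whereas C#dim comes from B minor. It is labeled ii°. Dmaj7 (D–F#–A–C#) doesn't fit — on degree 3 B major would have D#m (iii). Dmaj7 is the degree-3 chord of B minor, so it is the borrowed bIIImaj7.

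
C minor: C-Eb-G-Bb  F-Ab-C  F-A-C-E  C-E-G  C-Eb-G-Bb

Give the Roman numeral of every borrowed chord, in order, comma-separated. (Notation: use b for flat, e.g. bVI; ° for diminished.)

In C minor (with V from harmonic minor) the diatonic chords are Cm, Ddim, Eb, Fm, G, Ab, Bb. Of the given chords, C–Eb–G–Bb = Cm7 and F–Ab–C = Fm are diatonic. But F–A–C–E is foreign: the diatonic iv on degree 4 is Fm, whereas Fmaj7 comes from C major. It is labeled IVmaj7. But C–E–G is foreign: the diatonic i on degree 1 is Cm, whereas C comes from C major. It is labeled I.

IVmaj7, I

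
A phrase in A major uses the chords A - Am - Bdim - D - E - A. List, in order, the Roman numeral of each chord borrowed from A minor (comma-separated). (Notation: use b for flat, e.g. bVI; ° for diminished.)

i, ii°

The diatonic triads in A major are A, Bm, C#m, D, E, F#m, G#dim. A, D and E are all diatonic. Am (A–C–E) doesn't fit — on degree 1 A major would have A (I). Am is the degree-1 chord of A minor, so it is the borrowed i. But Bdim (B–D–F) is foreign: the diatonic ii on degree 2 is Bm, whereas Bdim comes from A minor. It is labeled ii°.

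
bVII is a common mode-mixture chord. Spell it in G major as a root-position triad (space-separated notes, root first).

The root of bVII is the lowered 7th degree: F# becomes F. Stacking thirds in G minor on F gives F–A–C.

F A C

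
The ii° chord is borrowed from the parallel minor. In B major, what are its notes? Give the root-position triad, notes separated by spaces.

ii° is built on scale degree 2, which is C# in both B major and its parallel. Stacking thirds in B minor on C# gives C#–E–G.

C# E G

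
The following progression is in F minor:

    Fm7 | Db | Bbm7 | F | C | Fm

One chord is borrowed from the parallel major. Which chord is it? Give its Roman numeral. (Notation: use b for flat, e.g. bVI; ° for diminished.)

In F minor (with V from harmonic minor) the diatonic chords are Fm, Gdim, Ab, Bbm, C, Db, Eb. Fm7, Db, Bbm7, C and Fm all belong to that set. F (F–A–C) is not: scale degree 1 in F minor carries Fm (i). In F major the chord on that degree is F, so here it functions as I, borrowed from the parallel major.

I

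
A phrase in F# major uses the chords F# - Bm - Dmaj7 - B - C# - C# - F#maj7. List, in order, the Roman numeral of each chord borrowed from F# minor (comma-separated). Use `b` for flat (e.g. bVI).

iv, bVImaj7

The diatonic triads in F# major are F#, G#m, A#m, B, C#, D#m, E#dim. Of the given chords, F#, B, C# and F#maj7 are diatonic. But Bm (B–D–F#) is foreign: the diatonic IV on degree 4 is B, whereas Bm comes from F# minor. It is labeled iv. Dmaj7 (D–F#–A–C#) doesn't fit — on degree 6 F# major would have D#m (vi). Dmaj7 is the degree-6 chord of F# minor, so it is the borrowed bVImaj7.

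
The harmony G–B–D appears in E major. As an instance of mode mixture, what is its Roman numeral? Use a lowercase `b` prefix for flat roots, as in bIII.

G is the lowered form of scale degree 3 in E major (the diatonic degree 3 is G#). Diatonically E major has G#m (iii) on that degree; G–B–D is instead the major chord native to E minor, so it takes the label bIII.

bIII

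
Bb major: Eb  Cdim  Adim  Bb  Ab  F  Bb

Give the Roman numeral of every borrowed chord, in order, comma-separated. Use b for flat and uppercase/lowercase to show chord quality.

In Bb major the diatonic chords are Bb, Cm, Dm, Eb, F, Gm, Adim. Eb, Adim, Bb and F all belong to that set. Cdim (C–Eb–Gb) is not: scale degree 2 in Bb major carries Cm (ii). In Bb minor the chord on that degree is Cdim, so here it functions as ii°, borrowed from the parallel minor. Ab (Ab–C–Eb) is not: scale degree 7 in Bb major carries Adim (vii°). In Bb minor the chord on that degree is Ab, so here it functions as bVII, borrowed from the parallel minor.

ii°, bVII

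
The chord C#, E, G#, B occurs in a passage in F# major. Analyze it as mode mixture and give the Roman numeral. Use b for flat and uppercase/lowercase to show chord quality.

v7

The root C# is the diatonic 5th degree of F# major; the borrowing shows in the chord quality. The diatonic chord on degree 5 would be C# (V), but C#–E–G#–B is the minor-seventh chord from F# minor. As a borrowed chord it is labeled v7.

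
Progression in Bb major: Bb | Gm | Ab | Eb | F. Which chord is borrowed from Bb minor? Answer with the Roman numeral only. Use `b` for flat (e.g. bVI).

bVII

The diatonic triads in Bb major are Bb, Cm, Dm, Eb, F, Gm, Adim. Of the given chords, Bb, Gm, Eb and F are diatonic. Ab (Ab–C–Eb) is not: scale degree 7 in Bb major carries Adim (vii°). In Bb minor the chord on that degree is Ab, so here it functions as bVII, borrowed from the parallel minor.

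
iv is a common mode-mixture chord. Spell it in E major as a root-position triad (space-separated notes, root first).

A C E

The root, A, is scale degree 4 — the same note in E major and E minor; only the chord quality changes. In E minor the chord on A is A–C–E.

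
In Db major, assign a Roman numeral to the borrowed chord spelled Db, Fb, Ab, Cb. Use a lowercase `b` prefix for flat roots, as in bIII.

Db is scale degree 1 in Db major. The diatonic chord on degree 1 would be Db (I), but Db–Fb–Ab–Cb is the minor-seventh chord from Db minor. As a borrowed chord it is labeled i7.

i7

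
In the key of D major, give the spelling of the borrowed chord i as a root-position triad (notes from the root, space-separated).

D F A

The root, D, is scale degree 1 — the same note in D major and D minor; only the chord quality changes. In D minor the chord on D is D–F–A.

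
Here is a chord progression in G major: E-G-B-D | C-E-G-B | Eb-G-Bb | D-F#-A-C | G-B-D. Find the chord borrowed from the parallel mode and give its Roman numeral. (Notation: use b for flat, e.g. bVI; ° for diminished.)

In G major the diatonic chords are G, Am, Bm, C, D, Em, F#dim. E–G–B–D = Em7, C–E–G–B = Cmaj7, D–F#–A–C = D7 and G–B–D = G all belong to that set. Eb–G–Bb is not: scale degree 6 in G major carries Em (vi). In G minor the chord on that degree is Eb, so here it functions as bVI, borrowed from the parallel minor.

bVI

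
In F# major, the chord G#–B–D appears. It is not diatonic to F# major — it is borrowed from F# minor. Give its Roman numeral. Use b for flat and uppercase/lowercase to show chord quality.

The root G# is the diatonic 2nd degree of F# major; the borrowing shows in the chord quality. The diatonic chord on degree 2 would be G#m (ii), but G#–B–D is the diminished chord from F# minor. As a borrowed chord it is labeled ii°.

ii°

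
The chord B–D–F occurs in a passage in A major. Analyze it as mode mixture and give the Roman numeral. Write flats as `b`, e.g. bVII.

ii°

The root B is the diatonic 2nd degree of A major; the borrowing shows in the chord quality. The diatonic chord on degree 2 would be Bm (ii), but B–D–F is the diminished chord from A minor. As a borrowed chord it is labeled ii°.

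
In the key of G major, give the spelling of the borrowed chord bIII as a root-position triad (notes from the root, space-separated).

Bb D F

bIII is built on the lowered scale degree 3. In G major degree 3 is B; lowered it becomes Bb. In G minor the chord on Bb is Bb–D–F.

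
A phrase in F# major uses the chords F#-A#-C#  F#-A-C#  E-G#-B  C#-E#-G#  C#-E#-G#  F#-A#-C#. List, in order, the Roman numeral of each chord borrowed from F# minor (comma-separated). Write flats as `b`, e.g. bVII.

i, bVII

In F# major the diatonic chords are F#, G#m, A#m, B, C#, D#m, E#dim. F#–A#–C# = F# and C#–E#–G# = C# are both diatonic. F#–A–C# doesn't fit — on degree 1 F# major would have F# (I). F#m is the degree-1 chord of F# minor, so it is the borrowed i. E–G#–B doesn't fit — on degree 7 F# major would have E#dim (vii°). E is the degree-7 chord of F# minor, so it is the borrowed bVII.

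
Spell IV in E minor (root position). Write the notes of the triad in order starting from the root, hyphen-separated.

IV is built on scale degree 4, which is A in both E minor and its parallel. Stacking thirds in E major on A gives A–C#–E.

A-C#-E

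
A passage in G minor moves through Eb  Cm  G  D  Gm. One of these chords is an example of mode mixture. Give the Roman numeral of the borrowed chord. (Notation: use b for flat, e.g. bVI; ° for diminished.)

G minor has the diatonic set Gm, Adim, Bb, Cm, D, Eb, F (with V from harmonic minor). Eb, Cm, D and Gm are all diatonic. But G (G–B–D) is foreign: the diatonic i on degree 1 is Gm, whereas G comes from G major. It is labeled I.

I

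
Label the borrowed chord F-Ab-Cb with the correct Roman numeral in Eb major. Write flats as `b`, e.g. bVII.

ii°

F is scale degree 2 in Eb major. F–Ab–Cb is a diminished chord — the form found in Eb minor, not the diatonic ii (Fm). Borrowed into Eb major it is written ii°.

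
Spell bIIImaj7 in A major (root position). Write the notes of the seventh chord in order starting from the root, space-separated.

C E G B

The root of bIIImaj7 is the lowered 3rd degree: C# becomes C. In A minor the chord on C is C–E–G–B.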